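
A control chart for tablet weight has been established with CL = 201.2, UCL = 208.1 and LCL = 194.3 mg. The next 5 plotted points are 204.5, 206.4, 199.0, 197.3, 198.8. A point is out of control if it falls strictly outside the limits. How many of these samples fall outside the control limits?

All 5 points lie within [194.3, 208.1].

0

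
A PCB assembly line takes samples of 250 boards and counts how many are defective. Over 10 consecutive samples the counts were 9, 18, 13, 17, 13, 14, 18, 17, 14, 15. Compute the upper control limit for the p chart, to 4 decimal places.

p̄ = Σdᵢ / (k·n) = 148 / (10 × 250) = 0.05920
UCL = p̄ + 3·√(p̄(1−p̄)/n) = 0.05920 + 3 × √(0.05920×0.94080/250) = 0.05920 + 3 × 0.01493 = 0.10398

0.1040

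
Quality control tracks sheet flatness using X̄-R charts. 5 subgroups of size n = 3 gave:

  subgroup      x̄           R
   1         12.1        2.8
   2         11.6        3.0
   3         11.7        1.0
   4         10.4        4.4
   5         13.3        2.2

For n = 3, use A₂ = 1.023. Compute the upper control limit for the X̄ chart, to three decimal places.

X̄̄ = (12.1 + 11.6 + 11.7 + 10.4 + 13.3) / 5 = 59.1000 / 5 = 11.8200
R̄ = (2.8 + 3.0 + 1.0 + 4.4 + 2.2) / 5 = 13.4000 / 5 = 2.6800
UCL = X̄̄ + A₂·R̄ = 11.8200 + 1.023 × 2.6800 = 14.5616

14.562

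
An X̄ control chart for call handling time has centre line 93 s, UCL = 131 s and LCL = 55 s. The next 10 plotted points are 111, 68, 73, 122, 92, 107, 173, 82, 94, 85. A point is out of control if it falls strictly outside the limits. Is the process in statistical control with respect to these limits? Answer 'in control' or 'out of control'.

Compare each point to [55, 131]: sample 7 = 173 > UCL.

out of control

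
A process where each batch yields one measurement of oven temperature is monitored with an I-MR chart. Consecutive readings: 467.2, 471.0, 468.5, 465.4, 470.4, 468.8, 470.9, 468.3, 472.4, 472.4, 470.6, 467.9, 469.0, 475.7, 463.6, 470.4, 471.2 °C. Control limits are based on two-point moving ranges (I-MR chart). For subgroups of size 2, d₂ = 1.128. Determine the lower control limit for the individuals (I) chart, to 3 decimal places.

X̄ = (467.2 + 471.0 + 468.5 + 465.4 + 470.4 + 468.8 + 470.9 + 468.3 + 472.4 + 472.4 + 470.6 + 467.9 + 469.0 + 475.7 + 463.6 + 470.4 + 471.2) / 17 = 469.6294
Moving ranges: 3.8, 2.5, 3.1, 5.0, 1.6, 2.1, 2.6, 4.1, 0.0, 1.8, 2.7, 1.1, 6.7, 12.1, 6.8, 0.8; M̄R̄ = 56.8000 / 16 = 3.5500
LCL = X̄ − 3·M̄R̄/d₂ = 469.6294 − 3 × 3.5500 / 1.128 = 460.1879

460.188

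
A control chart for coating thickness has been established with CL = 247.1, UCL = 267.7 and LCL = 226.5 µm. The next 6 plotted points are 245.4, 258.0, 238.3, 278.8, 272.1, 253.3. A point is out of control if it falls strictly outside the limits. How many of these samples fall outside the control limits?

2

Compare each point to [226.5, 267.7]: sample 4 = 278.8 > UCL; sample 5 = 272.1 > UCL.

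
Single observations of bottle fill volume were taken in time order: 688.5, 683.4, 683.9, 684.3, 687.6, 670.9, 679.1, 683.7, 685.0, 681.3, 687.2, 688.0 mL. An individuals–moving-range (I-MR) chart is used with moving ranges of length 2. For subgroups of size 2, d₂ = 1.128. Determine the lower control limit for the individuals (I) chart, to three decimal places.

671.365

X̄ = (688.5 + 683.4 + 683.9 + 684.3 + 687.6 + 670.9 + 679.1 + 683.7 + 685.0 + 681.3 + 687.2 + 688.0) / 12 = 683.5750
Moving ranges: 5.1, 0.5, 0.4, 3.3, 16.7, 8.2, 4.6, 1.3, 3.7, 5.9, 0.8; M̄R̄ = 50.5000 / 11 = 4.5909
LCL = X̄ − 3·M̄R̄/d₂ = 683.5750 − 3 × 4.5909 / 1.128 = 671.3651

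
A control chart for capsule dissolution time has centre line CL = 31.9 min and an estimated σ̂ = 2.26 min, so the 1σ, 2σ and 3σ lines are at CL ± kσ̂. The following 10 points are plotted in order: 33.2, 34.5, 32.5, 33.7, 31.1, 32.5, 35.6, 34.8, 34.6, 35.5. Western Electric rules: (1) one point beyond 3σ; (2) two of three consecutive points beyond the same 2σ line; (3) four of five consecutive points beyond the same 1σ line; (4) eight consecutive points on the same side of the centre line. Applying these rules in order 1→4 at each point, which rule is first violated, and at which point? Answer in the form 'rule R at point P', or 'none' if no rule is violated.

Zone of each point (C = within 1σ̂, B = 1σ̂–2σ̂, A = 2σ̂–3σ̂, * = beyond 3σ̂; sign = side of CL): 1:+C, 2:+B, 3:+C, 4:+C, 5:-C, 6:+C, 7:+B, 8:+B, 9:+B, 10:+B
Rule 3 (four of five consecutive points beyond the same 1σ limit) is satisfied at point 10.

rule 3 at point 10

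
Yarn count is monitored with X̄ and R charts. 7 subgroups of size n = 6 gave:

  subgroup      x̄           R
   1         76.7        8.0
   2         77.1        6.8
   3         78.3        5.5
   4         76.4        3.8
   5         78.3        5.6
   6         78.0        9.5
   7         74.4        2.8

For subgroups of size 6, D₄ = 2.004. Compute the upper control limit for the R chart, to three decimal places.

R̄ = (8.0 + 6.8 + 5.5 + 3.8 + 5.6 + 9.5 + 2.8) / 7 = 42.0000 / 7 = 6.0000
UCL_R = D₄·R̄ = 2.004 × 6.0000 = 12.0240

12.024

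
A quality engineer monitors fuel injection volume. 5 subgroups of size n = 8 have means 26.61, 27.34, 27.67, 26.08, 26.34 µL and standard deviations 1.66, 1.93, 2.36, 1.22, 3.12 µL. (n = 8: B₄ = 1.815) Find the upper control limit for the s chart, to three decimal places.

3.735

s̄ = (1.66 + 1.93 + 2.36 + 1.22 + 3.12) / 5 = 2.0580
UCL_s = B₄·s̄ = 1.815 × 2.0580 = 3.7353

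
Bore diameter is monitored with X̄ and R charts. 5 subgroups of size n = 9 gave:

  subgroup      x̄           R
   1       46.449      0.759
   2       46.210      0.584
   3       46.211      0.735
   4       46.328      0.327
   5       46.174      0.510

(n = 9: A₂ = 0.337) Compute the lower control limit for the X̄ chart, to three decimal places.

X̄̄ = (46.449 + 46.210 + 46.211 + 46.328 + 46.174) / 5 = 231.3720 / 5 = 46.2744
R̄ = (0.759 + 0.584 + 0.735 + 0.327 + 0.510) / 5 = 2.9150 / 5 = 0.5830
LCL = X̄̄ − A₂·R̄ = 46.2744 − 0.337 × 0.5830 = 46.0779

46.078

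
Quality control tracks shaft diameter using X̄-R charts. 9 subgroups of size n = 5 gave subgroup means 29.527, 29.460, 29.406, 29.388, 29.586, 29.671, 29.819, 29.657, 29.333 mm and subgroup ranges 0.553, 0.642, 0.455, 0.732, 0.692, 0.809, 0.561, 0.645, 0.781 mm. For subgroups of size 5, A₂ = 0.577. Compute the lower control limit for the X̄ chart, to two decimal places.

29.16

X̄̄ = (29.527 + 29.460 + 29.406 + 29.388 + 29.586 + 29.671 + 29.819 + 29.657 + 29.333) / 9 = 265.8470 / 9 = 29.5386
R̄ = (0.553 + 0.642 + 0.455 + 0.732 + 0.692 + 0.809 + 0.561 + 0.645 + 0.781) / 9 = 5.8700 / 9 = 0.6522
LCL = X̄̄ − A₂·R̄ = 29.5386 − 0.577 × 0.6522 = 29.1622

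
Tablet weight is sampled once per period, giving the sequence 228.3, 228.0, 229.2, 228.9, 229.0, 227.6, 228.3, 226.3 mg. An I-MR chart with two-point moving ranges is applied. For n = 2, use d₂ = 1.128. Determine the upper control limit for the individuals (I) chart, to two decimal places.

X̄ = (228.3 + 228.0 + 229.2 + 228.9 + 229.0 + 227.6 + 228.3 + 226.3) / 8 = 228.2000
Moving ranges: 0.3, 1.2, 0.3, 0.1, 1.4, 0.7, 2.0; M̄R̄ = 6.0000 / 7 = 0.8571
UCL = X̄ + 3·M̄R̄/d₂ = 228.2000 + 3 × 0.8571 / 1.128 = 230.4796

230.48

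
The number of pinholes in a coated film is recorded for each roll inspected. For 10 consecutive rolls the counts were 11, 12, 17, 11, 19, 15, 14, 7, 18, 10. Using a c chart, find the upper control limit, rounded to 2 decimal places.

24.38

c̄ = (11 + 12 + 17 + 11 + 19 + 15 + 14 + 7 + 18 + 10) / 10 = 134 / 10 = 13.4000
UCL = c̄ + 3√c̄ = 13.4000 + 3 × √13.4000 = 13.4000 + 3 × 3.6606 = 24.3818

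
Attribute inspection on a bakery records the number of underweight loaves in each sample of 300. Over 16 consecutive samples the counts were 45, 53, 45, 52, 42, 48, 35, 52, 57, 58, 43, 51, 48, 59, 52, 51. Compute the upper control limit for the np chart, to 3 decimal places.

p̄ = Σdᵢ / (k·n) = 791 / (16 × 300) = 0.16479
UCL = np̄ + 3·√(np̄(1−p̄)) = 49.4375 + 3 × √(49.4375×0.83521) = 49.4375 + 3 × 6.4258 = 68.7148

68.715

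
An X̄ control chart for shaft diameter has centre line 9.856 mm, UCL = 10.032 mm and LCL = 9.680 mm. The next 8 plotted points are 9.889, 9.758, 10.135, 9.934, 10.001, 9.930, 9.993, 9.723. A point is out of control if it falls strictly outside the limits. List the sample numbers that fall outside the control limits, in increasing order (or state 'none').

Compare each point to [9.680, 10.032]: sample 3 = 10.135 > UCL.

3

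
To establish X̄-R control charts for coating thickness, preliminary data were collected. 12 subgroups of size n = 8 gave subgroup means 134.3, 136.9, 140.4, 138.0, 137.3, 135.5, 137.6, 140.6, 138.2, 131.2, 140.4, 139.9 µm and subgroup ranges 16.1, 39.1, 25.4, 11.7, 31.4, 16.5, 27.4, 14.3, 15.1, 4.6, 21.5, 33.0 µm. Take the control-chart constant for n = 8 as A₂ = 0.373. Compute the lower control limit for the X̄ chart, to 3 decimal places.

X̄̄ = (134.3 + 136.9 + 140.4 + 138.0 + 137.3 + 135.5 + 137.6 + 140.6 + 138.2 + 131.2 + 140.4 + 139.9) / 12 = 1650.3000 / 12 = 137.5250
R̄ = (16.1 + 39.1 + 25.4 + 11.7 + 31.4 + 16.5 + 27.4 + 14.3 + 15.1 + 4.6 + 21.5 + 33.0) / 12 = 256.1000 / 12 = 21.3417
LCL = X̄̄ − A₂·R̄ = 137.5250 − 0.373 × 21.3417 = 129.5646

129.565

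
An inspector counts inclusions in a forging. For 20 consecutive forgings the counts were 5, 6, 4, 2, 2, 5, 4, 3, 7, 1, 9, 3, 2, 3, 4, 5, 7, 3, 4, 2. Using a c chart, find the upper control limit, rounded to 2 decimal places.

c̄ = (5 + 6 + 4 + 2 + 2 + 5 + 4 + 3 + 7 + 1 + 9 + 3 + 2 + 3 + 4 + 5 + 7 + 3 + 4 + 2) / 20 = 81 / 20 = 4.0500
UCL = c̄ + 3√c̄ = 4.0500 + 3 × √4.0500 = 4.0500 + 3 × 2.0125 = 10.0874

10.09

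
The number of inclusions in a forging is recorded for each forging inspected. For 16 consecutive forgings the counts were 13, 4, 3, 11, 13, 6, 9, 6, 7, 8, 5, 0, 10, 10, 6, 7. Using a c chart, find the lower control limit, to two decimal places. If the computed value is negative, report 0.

0.00

c̄ = (13 + 4 + 3 + 11 + 13 + 6 + 9 + 6 + 7 + 8 + 5 + 0 + 10 + 10 + 6 + 7) / 16 = 118 / 16 = 7.3750
LCL = c̄ − 3√c̄ = 7.3750 − 3 × 2.7157 = -0.7721 → 0 (cannot be negative)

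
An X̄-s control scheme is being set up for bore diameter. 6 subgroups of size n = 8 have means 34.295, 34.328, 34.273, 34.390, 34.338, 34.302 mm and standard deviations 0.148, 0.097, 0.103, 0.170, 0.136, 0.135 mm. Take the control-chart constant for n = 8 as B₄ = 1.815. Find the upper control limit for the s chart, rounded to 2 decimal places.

0.24

s̄ = (0.148 + 0.097 + 0.103 + 0.170 + 0.136 + 0.135) / 6 = 0.1315
UCL_s = B₄·s̄ = 1.815 × 0.1315 = 0.2387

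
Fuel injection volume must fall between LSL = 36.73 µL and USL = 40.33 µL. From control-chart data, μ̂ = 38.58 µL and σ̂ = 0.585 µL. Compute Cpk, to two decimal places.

Cpu = (USL − μ̂) / (3σ̂) = (40.33 − 38.58) / (3 × 0.585) = 0.9972; Cpl = (μ̂ − LSL) / (3σ̂) = (38.58 − 36.73) / (3 × 0.585) = 1.0541; Cpk = min(Cpu, Cpl) = 0.9972

1.00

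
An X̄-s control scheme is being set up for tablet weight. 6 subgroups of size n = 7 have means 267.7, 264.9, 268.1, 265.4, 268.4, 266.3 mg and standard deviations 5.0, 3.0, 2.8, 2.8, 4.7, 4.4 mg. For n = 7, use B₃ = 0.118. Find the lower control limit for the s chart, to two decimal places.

0.45

s̄ = (5.0 + 3.0 + 2.8 + 2.8 + 4.7 + 4.4) / 6 = 3.7833
LCL_s = B₃·s̄ = 0.118 × 3.7833 = 0.4464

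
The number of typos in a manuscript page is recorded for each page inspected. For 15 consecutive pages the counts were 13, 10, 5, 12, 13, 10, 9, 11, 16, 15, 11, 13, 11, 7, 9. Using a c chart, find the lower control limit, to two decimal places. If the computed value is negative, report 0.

c̄ = (13 + 10 + 5 + 12 + 13 + 10 + 9 + 11 + 16 + 15 + 11 + 13 + 11 + 7 + 9) / 15 = 165 / 15 = 11.0000
LCL = c̄ − 3√c̄ = 11.0000 − 3 × 3.3166 = 1.0501

1.05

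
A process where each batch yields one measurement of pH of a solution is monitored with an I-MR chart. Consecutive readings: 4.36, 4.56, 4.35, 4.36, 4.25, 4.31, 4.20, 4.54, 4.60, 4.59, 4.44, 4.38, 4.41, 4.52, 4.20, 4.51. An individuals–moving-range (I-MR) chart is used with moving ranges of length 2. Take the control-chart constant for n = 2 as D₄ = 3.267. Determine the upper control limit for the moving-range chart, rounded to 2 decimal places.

0.46

Moving ranges: 0.20, 0.21, 0.01, 0.11, 0.06, 0.11, 0.34, 0.06, 0.01, 0.15, 0.06, 0.03, 0.11, 0.32, 0.31; M̄R̄ = 2.0900 / 15 = 0.1393
UCL_MR = D₄·M̄R̄ = 3.267 × 0.1393 = 0.4552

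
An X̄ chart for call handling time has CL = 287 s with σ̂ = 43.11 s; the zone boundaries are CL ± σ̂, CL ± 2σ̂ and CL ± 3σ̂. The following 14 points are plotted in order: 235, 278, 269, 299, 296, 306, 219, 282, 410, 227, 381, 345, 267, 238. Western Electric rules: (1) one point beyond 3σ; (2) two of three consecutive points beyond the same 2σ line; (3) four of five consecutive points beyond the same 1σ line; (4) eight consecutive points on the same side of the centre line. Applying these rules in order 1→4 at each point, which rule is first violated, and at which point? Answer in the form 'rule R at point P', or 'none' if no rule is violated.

rule 2 at point 11

Zone of each point (C = within 1σ̂, B = 1σ̂–2σ̂, A = 2σ̂–3σ̂, * = beyond 3σ̂; sign = side of CL): 1:-B, 2:-C, 3:-C, 4:+C, 5:+C, 6:+C, 7:-B, 8:-C, 9:+A, 10:-B, 11:+A, 12:+B, 13:-C, 14:-B
Rule 2 (two of three consecutive points beyond the same 2σ limit) is satisfied at point 11.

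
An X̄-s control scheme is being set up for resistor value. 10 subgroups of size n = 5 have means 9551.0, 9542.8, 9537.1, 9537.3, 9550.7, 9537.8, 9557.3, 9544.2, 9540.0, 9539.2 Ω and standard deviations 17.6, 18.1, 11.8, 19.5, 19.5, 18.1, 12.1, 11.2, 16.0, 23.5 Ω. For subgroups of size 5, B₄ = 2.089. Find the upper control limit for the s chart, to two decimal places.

s̄ = (17.6 + 18.1 + 11.8 + 19.5 + 19.5 + 18.1 + 12.1 + 11.2 + 16.0 + 23.5) / 10 = 16.7400
UCL_s = B₄·s̄ = 2.089 × 16.7400 = 34.9699

34.97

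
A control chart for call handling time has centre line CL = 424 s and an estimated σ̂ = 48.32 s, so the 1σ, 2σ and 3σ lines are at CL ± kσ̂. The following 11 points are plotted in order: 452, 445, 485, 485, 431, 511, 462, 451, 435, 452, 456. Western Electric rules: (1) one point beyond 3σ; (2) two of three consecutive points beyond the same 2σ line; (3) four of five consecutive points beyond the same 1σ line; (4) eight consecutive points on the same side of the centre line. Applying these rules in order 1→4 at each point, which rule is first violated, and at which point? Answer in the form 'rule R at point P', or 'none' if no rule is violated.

rule 4 at point 8

Zone of each point (C = within 1σ̂, B = 1σ̂–2σ̂, A = 2σ̂–3σ̂, * = beyond 3σ̂; sign = side of CL): 1:+C, 2:+C, 3:+B, 4:+B, 5:+C, 6:+B, 7:+C, 8:+C, 9:+C, 10:+C, 11:+C
Rule 4 (eight consecutive points on the same side of the centre line) is satisfied at point 8.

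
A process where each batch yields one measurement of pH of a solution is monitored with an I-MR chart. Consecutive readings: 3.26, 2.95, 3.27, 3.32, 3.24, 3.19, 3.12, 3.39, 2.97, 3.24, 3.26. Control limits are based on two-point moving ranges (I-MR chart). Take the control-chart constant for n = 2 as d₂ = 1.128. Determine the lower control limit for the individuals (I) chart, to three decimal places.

2.706

X̄ = (3.26 + 2.95 + 3.27 + 3.32 + 3.24 + 3.19 + 3.12 + 3.39 + 2.97 + 3.24 + 3.26) / 11 = 3.2009
Moving ranges: 0.31, 0.32, 0.05, 0.08, 0.05, 0.07, 0.27, 0.42, 0.27, 0.02; M̄R̄ = 1.8600 / 10 = 0.1860
LCL = X̄ − 3·M̄R̄/d₂ = 3.2009 − 3 × 0.1860 / 1.128 = 2.7062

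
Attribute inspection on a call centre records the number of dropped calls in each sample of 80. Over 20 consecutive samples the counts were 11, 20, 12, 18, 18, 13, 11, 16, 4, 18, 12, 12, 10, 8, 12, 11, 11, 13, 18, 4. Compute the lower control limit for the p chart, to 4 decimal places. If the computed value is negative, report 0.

0.0353

p̄ = Σdᵢ / (k·n) = 252 / (20 × 80) = 0.15750
LCL = p̄ − 3·√(p̄(1−p̄)/n) = 0.15750 − 3 × 0.04073 = 0.03532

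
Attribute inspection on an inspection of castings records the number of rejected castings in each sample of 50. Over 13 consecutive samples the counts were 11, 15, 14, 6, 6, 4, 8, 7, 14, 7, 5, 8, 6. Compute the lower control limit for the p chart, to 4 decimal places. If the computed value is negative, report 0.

0.0111

p̄ = Σdᵢ / (k·n) = 111 / (13 × 50) = 0.17077
LCL = p̄ − 3·√(p̄(1−p̄)/n) = 0.17077 − 3 × 0.05322 = 0.01112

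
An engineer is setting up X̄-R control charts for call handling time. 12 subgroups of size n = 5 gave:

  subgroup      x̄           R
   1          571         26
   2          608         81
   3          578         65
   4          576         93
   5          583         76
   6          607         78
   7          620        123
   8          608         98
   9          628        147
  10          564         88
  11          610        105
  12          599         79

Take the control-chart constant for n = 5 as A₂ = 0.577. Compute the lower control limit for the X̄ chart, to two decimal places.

X̄̄ = (571 + 608 + 578 + 576 + 583 + 607 + 620 + 608 + 628 + 564 + 610 + 599) / 12 = 7152.0000 / 12 = 596.0000
R̄ = (26 + 81 + 65 + 93 + 76 + 78 + 123 + 98 + 147 + 88 + 105 + 79) / 12 = 1059.0000 / 12 = 88.2500
LCL = X̄̄ − A₂·R̄ = 596.0000 − 0.577 × 88.2500 = 545.0797

545.08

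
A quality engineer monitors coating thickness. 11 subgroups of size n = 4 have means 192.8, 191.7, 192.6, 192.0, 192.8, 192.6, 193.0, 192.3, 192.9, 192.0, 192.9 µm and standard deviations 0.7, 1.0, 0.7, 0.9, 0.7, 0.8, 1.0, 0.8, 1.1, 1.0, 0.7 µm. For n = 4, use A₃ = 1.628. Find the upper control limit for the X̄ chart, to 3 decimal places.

X̄̄ = (192.8 + 191.7 + 192.6 + 192.0 + 192.8 + 192.6 + 193.0 + 192.3 + 192.9 + 192.0 + 192.9) / 11 = 192.5091
s̄ = (0.7 + 1.0 + 0.7 + 0.9 + 0.7 + 0.8 + 1.0 + 0.8 + 1.1 + 1.0 + 0.7) / 11 = 0.8545
UCL = X̄̄ + A₃·s̄ = 192.5091 + 1.628 × 0.8545 = 193.9003

193.900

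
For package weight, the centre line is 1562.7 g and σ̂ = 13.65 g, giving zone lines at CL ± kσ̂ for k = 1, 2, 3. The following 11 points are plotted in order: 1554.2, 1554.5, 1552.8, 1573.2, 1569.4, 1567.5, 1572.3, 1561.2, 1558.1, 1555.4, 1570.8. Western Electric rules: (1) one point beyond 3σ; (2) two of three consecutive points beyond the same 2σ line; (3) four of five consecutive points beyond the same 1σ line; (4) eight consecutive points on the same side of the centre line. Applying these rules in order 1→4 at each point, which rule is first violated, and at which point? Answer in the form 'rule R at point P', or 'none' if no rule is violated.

Zone of each point (C = within 1σ̂, B = 1σ̂–2σ̂, A = 2σ̂–3σ̂, * = beyond 3σ̂; sign = side of CL): 1:-C, 2:-C, 3:-C, 4:+C, 5:+C, 6:+C, 7:+C, 8:-C, 9:-C, 10:-C, 11:+C
No rule fires across all 11 points.

none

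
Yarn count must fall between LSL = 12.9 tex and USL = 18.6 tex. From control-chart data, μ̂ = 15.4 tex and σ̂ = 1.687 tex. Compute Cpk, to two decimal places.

Cpu = (USL − μ̂) / (3σ̂) = (18.6 − 15.4) / (3 × 1.687) = 0.6323; Cpl = (μ̂ − LSL) / (3σ̂) = (15.4 − 12.9) / (3 × 1.687) = 0.4940; Cpk = min(Cpu, Cpl) = 0.4940

0.49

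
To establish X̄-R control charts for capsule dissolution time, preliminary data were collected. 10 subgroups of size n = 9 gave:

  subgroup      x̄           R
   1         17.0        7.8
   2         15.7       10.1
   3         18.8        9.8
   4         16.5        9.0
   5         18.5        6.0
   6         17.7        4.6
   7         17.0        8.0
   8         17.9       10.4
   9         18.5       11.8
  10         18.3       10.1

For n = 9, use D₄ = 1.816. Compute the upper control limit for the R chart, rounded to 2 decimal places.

15.91

R̄ = (7.8 + 10.1 + 9.8 + 9.0 + 6.0 + 4.6 + 8.0 + 10.4 + 11.8 + 10.1) / 10 = 87.6000 / 10 = 8.7600
UCL_R = D₄·R̄ = 1.816 × 8.7600 = 15.9082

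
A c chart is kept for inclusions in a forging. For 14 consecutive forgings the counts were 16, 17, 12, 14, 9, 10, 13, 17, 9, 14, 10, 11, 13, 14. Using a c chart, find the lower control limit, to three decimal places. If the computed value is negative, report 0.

2.059

c̄ = (16 + 17 + 12 + 14 + 9 + 10 + 13 + 17 + 9 + 14 + 10 + 11 + 13 + 14) / 14 = 179 / 14 = 12.7857
LCL = c̄ − 3√c̄ = 12.7857 − 3 × 3.5757 = 2.0586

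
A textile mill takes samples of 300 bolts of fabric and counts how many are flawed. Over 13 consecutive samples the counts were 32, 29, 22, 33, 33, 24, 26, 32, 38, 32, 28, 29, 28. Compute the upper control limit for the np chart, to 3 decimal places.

45.209

p̄ = Σdᵢ / (k·n) = 386 / (13 × 300) = 0.09897
UCL = np̄ + 3·√(np̄(1−p̄)) = 29.6923 + 3 × √(29.6923×0.90103) = 29.6923 + 3 × 5.1724 = 45.2095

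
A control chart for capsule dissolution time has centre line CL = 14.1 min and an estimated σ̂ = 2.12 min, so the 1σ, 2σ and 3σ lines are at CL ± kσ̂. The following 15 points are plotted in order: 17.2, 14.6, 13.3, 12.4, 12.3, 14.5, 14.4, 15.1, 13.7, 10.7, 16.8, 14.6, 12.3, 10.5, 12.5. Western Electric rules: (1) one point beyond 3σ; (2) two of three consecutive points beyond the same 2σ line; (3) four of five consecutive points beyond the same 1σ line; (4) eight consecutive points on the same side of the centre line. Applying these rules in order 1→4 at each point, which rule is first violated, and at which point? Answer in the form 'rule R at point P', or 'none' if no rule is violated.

Zone of each point (C = within 1σ̂, B = 1σ̂–2σ̂, A = 2σ̂–3σ̂, * = beyond 3σ̂; sign = side of CL): 1:+B, 2:+C, 3:-C, 4:-C, 5:-C, 6:+C, 7:+C, 8:+C, 9:-C, 10:-B, 11:+B, 12:+C, 13:-C, 14:-B, 15:-C
No rule fires across all 15 points.

none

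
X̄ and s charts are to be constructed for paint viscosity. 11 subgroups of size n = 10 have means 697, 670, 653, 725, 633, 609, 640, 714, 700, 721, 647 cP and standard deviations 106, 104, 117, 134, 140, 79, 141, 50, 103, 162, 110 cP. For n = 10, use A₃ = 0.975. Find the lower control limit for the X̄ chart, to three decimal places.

X̄̄ = (697 + 670 + 653 + 725 + 633 + 609 + 640 + 714 + 700 + 721 + 647) / 11 = 673.5455
s̄ = (106 + 104 + 117 + 134 + 140 + 79 + 141 + 50 + 103 + 162 + 110) / 11 = 113.2727
LCL = X̄̄ − A₃·s̄ = 673.5455 − 0.975 × 113.2727 = 563.1045

563.105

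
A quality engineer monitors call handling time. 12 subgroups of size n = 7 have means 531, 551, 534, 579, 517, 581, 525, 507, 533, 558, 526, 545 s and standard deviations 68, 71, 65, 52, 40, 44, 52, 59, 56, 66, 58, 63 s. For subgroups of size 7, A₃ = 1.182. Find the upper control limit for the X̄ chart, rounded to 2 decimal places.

608.94

X̄̄ = (531 + 551 + 534 + 579 + 517 + 581 + 525 + 507 + 533 + 558 + 526 + 545) / 12 = 540.5833
s̄ = (68 + 71 + 65 + 52 + 40 + 44 + 52 + 59 + 56 + 66 + 58 + 63) / 12 = 57.8333
UCL = X̄̄ + A₃·s̄ = 540.5833 + 1.182 × 57.8333 = 608.9423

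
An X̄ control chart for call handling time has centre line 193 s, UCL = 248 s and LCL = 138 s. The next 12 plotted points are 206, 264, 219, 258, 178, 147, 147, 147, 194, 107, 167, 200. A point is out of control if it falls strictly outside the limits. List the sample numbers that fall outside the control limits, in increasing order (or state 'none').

Compare each point to [138, 248]: sample 2 = 264 > UCL; sample 4 = 258 > UCL; sample 10 = 107 < LCL.

2, 4, 10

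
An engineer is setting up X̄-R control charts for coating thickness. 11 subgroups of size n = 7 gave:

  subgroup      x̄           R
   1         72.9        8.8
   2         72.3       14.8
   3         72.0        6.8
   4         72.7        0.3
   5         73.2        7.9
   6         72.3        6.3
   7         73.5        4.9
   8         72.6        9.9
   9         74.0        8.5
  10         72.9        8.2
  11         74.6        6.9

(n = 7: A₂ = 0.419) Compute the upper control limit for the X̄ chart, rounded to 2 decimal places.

76.17

X̄̄ = (72.9 + 72.3 + 72.0 + 72.7 + 73.2 + 72.3 + 73.5 + 72.6 + 74.0 + 72.9 + 74.6) / 11 = 803.0000 / 11 = 73.0000
R̄ = (8.8 + 14.8 + 6.8 + 0.3 + 7.9 + 6.3 + 4.9 + 9.9 + 8.5 + 8.2 + 6.9) / 11 = 83.3000 / 11 = 7.5727
UCL = X̄̄ + A₂·R̄ = 73.0000 + 0.419 × 7.5727 = 76.1730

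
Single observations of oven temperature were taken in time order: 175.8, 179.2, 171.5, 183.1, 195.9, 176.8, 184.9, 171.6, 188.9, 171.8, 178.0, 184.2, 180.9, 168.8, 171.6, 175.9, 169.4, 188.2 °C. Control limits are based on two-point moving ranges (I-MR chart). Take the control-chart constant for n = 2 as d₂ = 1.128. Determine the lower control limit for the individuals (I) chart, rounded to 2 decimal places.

152.00

X̄ = (175.8 + 179.2 + 171.5 + 183.1 + 195.9 + 176.8 + 184.9 + 171.6 + 188.9 + 171.8 + 178.0 + 184.2 + 180.9 + 168.8 + 171.6 + 175.9 + 169.4 + 188.2) / 18 = 178.6944
Moving ranges: 3.4, 7.7, 11.6, 12.8, 19.1, 8.1, 13.3, 17.3, 17.1, 6.2, 6.2, 3.3, 12.1, 2.8, 4.3, 6.5, 18.8; M̄R̄ = 170.6000 / 17 = 10.0353
LCL = X̄ − 3·M̄R̄/d₂ = 178.6944 − 3 × 10.0353 / 1.128 = 152.0048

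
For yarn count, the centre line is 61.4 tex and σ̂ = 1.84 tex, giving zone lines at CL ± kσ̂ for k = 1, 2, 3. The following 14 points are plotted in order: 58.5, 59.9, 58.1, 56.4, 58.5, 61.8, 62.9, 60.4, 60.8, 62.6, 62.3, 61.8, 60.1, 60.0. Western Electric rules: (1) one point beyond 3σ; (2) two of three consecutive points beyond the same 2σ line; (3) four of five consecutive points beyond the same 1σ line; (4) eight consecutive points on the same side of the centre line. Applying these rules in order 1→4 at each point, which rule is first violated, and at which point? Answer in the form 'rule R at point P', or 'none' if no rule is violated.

Zone of each point (C = within 1σ̂, B = 1σ̂–2σ̂, A = 2σ̂–3σ̂, * = beyond 3σ̂; sign = side of CL): 1:-B, 2:-C, 3:-B, 4:-A, 5:-B, 6:+C, 7:+C, 8:-C, 9:-C, 10:+C, 11:+C, 12:+C, 13:-C, 14:-C
Rule 3 (four of five consecutive points beyond the same 1σ limit) is satisfied at point 5.

rule 3 at point 5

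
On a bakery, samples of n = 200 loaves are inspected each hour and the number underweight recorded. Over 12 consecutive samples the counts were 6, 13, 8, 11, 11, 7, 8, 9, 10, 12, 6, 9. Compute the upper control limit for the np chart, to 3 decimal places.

p̄ = Σdᵢ / (k·n) = 110 / (12 × 200) = 0.04583
UCL = np̄ + 3·√(np̄(1−p̄)) = 9.1667 + 3 × √(9.1667×0.95417) = 9.1667 + 3 × 2.9575 = 18.0390

18.039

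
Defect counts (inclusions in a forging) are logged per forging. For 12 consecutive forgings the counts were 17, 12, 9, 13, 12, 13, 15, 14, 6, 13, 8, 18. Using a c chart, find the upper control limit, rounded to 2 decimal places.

c̄ = (17 + 12 + 9 + 13 + 12 + 13 + 15 + 14 + 6 + 13 + 8 + 18) / 12 = 150 / 12 = 12.5000
UCL = c̄ + 3√c̄ = 12.5000 + 3 × √12.5000 = 12.5000 + 3 × 3.5355 = 23.1066

23.11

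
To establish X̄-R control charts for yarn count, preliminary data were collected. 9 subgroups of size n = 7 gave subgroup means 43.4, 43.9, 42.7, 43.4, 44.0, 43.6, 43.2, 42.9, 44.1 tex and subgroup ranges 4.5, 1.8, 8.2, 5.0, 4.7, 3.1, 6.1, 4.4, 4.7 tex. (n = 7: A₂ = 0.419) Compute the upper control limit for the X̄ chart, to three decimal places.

45.445

X̄̄ = (43.4 + 43.9 + 42.7 + 43.4 + 44.0 + 43.6 + 43.2 + 42.9 + 44.1) / 9 = 391.2000 / 9 = 43.4667
R̄ = (4.5 + 1.8 + 8.2 + 5.0 + 4.7 + 3.1 + 6.1 + 4.4 + 4.7) / 9 = 42.5000 / 9 = 4.7222
UCL = X̄̄ + A₂·R̄ = 43.4667 + 0.419 × 4.7222 = 45.4453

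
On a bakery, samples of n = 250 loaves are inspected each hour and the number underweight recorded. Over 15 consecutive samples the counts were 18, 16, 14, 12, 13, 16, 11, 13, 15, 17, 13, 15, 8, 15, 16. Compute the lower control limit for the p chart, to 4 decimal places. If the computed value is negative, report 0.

0.0127

p̄ = Σdᵢ / (k·n) = 212 / (15 × 250) = 0.05653
LCL = p̄ − 3·√(p̄(1−p̄)/n) = 0.05653 − 3 × 0.01461 = 0.01271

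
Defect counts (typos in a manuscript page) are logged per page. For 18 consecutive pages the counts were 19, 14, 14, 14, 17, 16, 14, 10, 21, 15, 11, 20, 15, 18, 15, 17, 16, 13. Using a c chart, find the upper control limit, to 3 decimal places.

c̄ = (19 + 14 + 14 + 14 + 17 + 16 + 14 + 10 + 21 + 15 + 11 + 20 + 15 + 18 + 15 + 17 + 16 + 13) / 18 = 279 / 18 = 15.5000
UCL = c̄ + 3√c̄ = 15.5000 + 3 × √15.5000 = 15.5000 + 3 × 3.9370 = 27.3110

27.311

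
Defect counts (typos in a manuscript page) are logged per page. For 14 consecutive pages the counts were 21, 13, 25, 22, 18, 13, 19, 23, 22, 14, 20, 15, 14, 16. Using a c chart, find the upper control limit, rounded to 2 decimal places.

c̄ = (21 + 13 + 25 + 22 + 18 + 13 + 19 + 23 + 22 + 14 + 20 + 15 + 14 + 16) / 14 = 255 / 14 = 18.2143
UCL = c̄ + 3√c̄ = 18.2143 + 3 × √18.2143 = 18.2143 + 3 × 4.2678 = 31.0177

31.02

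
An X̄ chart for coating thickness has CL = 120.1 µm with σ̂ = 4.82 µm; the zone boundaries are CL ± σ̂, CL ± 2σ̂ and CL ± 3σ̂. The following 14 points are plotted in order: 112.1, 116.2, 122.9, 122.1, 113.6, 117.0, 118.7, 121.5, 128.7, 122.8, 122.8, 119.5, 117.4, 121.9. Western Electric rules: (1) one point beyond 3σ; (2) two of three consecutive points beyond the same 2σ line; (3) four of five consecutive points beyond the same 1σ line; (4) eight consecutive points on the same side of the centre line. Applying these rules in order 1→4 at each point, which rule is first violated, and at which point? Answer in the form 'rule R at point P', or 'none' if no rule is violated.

none

Zone of each point (C = within 1σ̂, B = 1σ̂–2σ̂, A = 2σ̂–3σ̂, * = beyond 3σ̂; sign = side of CL): 1:-B, 2:-C, 3:+C, 4:+C, 5:-B, 6:-C, 7:-C, 8:+C, 9:+B, 10:+C, 11:+C, 12:-C, 13:-C, 14:+C
No rule fires across all 14 points.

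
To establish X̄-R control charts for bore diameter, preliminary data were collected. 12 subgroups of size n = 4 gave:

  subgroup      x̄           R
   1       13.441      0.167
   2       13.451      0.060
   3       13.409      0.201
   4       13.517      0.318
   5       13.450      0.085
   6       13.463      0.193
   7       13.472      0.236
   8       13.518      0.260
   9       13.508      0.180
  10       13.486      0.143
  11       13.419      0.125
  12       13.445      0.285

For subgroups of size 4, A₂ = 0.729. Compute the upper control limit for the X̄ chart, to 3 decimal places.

13.602

X̄̄ = (13.441 + 13.451 + 13.409 + 13.517 + 13.450 + 13.463 + 13.472 + 13.518 + 13.508 + 13.486 + 13.419 + 13.445) / 12 = 161.5790 / 12 = 13.4649
R̄ = (0.167 + 0.060 + 0.201 + 0.318 + 0.085 + 0.193 + 0.236 + 0.260 + 0.180 + 0.143 + 0.125 + 0.285) / 12 = 2.2530 / 12 = 0.1878
UCL = X̄̄ + A₂·R̄ = 13.4649 + 0.729 × 0.1878 = 13.6018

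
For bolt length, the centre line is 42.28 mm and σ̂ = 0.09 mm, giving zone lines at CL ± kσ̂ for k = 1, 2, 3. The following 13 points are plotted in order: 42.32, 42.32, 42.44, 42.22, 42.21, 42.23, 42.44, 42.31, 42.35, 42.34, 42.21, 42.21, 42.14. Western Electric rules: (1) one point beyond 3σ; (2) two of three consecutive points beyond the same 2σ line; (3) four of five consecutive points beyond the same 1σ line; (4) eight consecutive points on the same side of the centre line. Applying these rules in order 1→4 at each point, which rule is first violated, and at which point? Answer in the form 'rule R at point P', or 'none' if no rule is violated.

none

Zone of each point (C = within 1σ̂, B = 1σ̂–2σ̂, A = 2σ̂–3σ̂, * = beyond 3σ̂; sign = side of CL): 1:+C, 2:+C, 3:+B, 4:-C, 5:-C, 6:-C, 7:+B, 8:+C, 9:+C, 10:+C, 11:-C, 12:-C, 13:-B
No rule fires across all 13 points.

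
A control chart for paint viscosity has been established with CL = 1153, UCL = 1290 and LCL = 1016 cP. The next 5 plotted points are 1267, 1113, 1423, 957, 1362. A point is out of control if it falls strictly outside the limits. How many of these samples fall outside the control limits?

Compare each point to [1016, 1290]: sample 3 = 1423 > UCL; sample 4 = 957 < LCL; sample 5 = 1362 > UCL.

3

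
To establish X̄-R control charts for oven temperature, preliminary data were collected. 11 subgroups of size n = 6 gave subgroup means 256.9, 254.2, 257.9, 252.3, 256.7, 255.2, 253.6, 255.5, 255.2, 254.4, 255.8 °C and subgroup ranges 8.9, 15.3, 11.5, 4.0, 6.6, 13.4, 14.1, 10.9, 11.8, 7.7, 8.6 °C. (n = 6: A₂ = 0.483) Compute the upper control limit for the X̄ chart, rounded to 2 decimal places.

260.20

X̄̄ = (256.9 + 254.2 + 257.9 + 252.3 + 256.7 + 255.2 + 253.6 + 255.5 + 255.2 + 254.4 + 255.8) / 11 = 2807.7000 / 11 = 255.2455
R̄ = (8.9 + 15.3 + 11.5 + 4.0 + 6.6 + 13.4 + 14.1 + 10.9 + 11.8 + 7.7 + 8.6) / 11 = 112.8000 / 11 = 10.2545
UCL = X̄̄ + A₂·R̄ = 255.2455 + 0.483 × 10.2545 = 260.1984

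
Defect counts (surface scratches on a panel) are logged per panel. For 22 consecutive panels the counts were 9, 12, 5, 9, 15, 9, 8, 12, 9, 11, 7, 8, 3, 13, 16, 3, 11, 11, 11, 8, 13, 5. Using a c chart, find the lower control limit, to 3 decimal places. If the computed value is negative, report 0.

c̄ = (9 + 12 + 5 + 9 + 15 + 9 + 8 + 12 + 9 + 11 + 7 + 8 + 3 + 13 + 16 + 3 + 11 + 11 + 11 + 8 + 13 + 5) / 22 = 208 / 22 = 9.4545
LCL = c̄ − 3√c̄ = 9.4545 − 3 × 3.0748 = 0.2301

0.230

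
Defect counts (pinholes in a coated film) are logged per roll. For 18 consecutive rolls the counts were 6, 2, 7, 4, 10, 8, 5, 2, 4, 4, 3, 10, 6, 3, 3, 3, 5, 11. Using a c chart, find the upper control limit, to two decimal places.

12.26

c̄ = (6 + 2 + 7 + 4 + 10 + 8 + 5 + 2 + 4 + 4 + 3 + 10 + 6 + 3 + 3 + 3 + 5 + 11) / 18 = 96 / 18 = 5.3333
UCL = c̄ + 3√c̄ = 5.3333 + 3 × √5.3333 = 5.3333 + 3 × 2.3094 = 12.2615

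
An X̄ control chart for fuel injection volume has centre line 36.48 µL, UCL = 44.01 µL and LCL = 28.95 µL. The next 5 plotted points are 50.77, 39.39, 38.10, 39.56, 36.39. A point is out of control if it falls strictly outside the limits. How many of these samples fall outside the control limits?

1

Compare each point to [28.95, 44.01]: sample 1 = 50.77 > UCL.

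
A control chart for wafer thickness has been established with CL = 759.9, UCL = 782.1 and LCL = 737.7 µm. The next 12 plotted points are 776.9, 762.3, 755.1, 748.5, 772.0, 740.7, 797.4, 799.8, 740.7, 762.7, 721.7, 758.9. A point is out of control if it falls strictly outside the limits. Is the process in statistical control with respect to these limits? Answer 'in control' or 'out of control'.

Compare each point to [737.7, 782.1]: sample 7 = 797.4 > UCL; sample 8 = 799.8 > UCL; sample 11 = 721.7 < LCL.

out of control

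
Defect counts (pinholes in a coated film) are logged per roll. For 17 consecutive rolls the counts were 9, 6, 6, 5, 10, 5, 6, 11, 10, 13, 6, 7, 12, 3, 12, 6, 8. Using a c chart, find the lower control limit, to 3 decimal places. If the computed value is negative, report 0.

c̄ = (9 + 6 + 6 + 5 + 10 + 5 + 6 + 11 + 10 + 13 + 6 + 7 + 12 + 3 + 12 + 6 + 8) / 17 = 135 / 17 = 7.9412
LCL = c̄ − 3√c̄ = 7.9412 − 3 × 2.8180 = -0.5129 → 0 (cannot be negative)

0.000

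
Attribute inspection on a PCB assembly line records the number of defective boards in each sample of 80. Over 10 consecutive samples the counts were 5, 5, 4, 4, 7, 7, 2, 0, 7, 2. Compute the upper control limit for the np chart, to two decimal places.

p̄ = Σdᵢ / (k·n) = 43 / (10 × 80) = 0.05375
UCL = np̄ + 3·√(np̄(1−p̄)) = 4.3000 + 3 × √(4.3000×0.94625) = 4.3000 + 3 × 2.0171 = 10.3514

10.35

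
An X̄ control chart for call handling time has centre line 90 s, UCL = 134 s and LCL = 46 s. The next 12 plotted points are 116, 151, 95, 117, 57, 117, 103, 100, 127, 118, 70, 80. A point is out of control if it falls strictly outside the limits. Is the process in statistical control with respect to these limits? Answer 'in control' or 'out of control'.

Compare each point to [46, 134]: sample 2 = 151 > UCL.

out of control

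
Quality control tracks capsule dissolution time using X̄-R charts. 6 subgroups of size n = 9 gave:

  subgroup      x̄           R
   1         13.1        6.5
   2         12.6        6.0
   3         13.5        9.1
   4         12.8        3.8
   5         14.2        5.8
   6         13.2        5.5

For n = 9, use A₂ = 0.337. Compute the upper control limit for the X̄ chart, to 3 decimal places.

X̄̄ = (13.1 + 12.6 + 13.5 + 12.8 + 14.2 + 13.2) / 6 = 79.4000 / 6 = 13.2333
R̄ = (6.5 + 6.0 + 9.1 + 3.8 + 5.8 + 5.5) / 6 = 36.7000 / 6 = 6.1167
UCL = X̄̄ + A₂·R̄ = 13.2333 + 0.337 × 6.1167 = 15.2947

15.295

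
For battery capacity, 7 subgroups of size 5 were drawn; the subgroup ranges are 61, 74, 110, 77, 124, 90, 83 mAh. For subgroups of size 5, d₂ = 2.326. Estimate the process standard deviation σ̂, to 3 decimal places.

R̄ = (61 + 74 + 110 + 77 + 124 + 90 + 83) / 7 = 88.4286
σ̂ = R̄ / d₂ = 88.4286 / 2.326 = 38.0174

38.017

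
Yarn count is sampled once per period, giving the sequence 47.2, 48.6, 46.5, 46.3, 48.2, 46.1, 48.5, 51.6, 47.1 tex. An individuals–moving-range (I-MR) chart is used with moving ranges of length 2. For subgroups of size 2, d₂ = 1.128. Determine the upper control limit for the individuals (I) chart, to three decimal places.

X̄ = (47.2 + 48.6 + 46.5 + 46.3 + 48.2 + 46.1 + 48.5 + 51.6 + 47.1) / 9 = 47.7889
Moving ranges: 1.4, 2.1, 0.2, 1.9, 2.1, 2.4, 3.1, 4.5; M̄R̄ = 17.7000 / 8 = 2.2125
UCL = X̄ + 3·M̄R̄/d₂ = 47.7889 + 3 × 2.2125 / 1.128 = 53.6732

53.673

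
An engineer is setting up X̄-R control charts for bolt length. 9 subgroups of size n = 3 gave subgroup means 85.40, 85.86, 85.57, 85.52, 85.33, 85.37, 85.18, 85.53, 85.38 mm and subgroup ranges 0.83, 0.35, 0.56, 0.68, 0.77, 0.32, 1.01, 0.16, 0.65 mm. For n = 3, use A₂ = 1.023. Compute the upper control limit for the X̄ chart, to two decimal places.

X̄̄ = (85.40 + 85.86 + 85.57 + 85.52 + 85.33 + 85.37 + 85.18 + 85.53 + 85.38) / 9 = 769.1400 / 9 = 85.4600
R̄ = (0.83 + 0.35 + 0.56 + 0.68 + 0.77 + 0.32 + 1.01 + 0.16 + 0.65) / 9 = 5.3300 / 9 = 0.5922
UCL = X̄̄ + A₂·R̄ = 85.4600 + 1.023 × 0.5922 = 86.0658

86.07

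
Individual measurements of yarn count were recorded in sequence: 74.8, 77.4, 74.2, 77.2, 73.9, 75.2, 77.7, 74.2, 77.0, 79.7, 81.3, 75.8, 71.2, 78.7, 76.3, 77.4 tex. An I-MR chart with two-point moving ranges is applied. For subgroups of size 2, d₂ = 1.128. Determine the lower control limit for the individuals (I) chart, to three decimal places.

X̄ = (74.8 + 77.4 + 74.2 + 77.2 + 73.9 + 75.2 + 77.7 + 74.2 + 77.0 + 79.7 + 81.3 + 75.8 + 71.2 + 78.7 + 76.3 + 77.4) / 16 = 76.3750
Moving ranges: 2.6, 3.2, 3.0, 3.3, 1.3, 2.5, 3.5, 2.8, 2.7, 1.6, 5.5, 4.6, 7.5, 2.4, 1.1; M̄R̄ = 47.6000 / 15 = 3.1733
LCL = X̄ − 3·M̄R̄/d₂ = 76.3750 − 3 × 3.1733 / 1.128 = 67.9353

67.935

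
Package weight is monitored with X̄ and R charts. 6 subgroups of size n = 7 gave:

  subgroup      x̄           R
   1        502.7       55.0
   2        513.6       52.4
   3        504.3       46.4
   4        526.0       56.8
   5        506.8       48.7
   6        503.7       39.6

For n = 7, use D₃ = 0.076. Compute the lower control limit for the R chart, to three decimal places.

3.786

R̄ = (55.0 + 52.4 + 46.4 + 56.8 + 48.7 + 39.6) / 6 = 298.9000 / 6 = 49.8167
LCL_R = D₃·R̄ = 0.076 × 49.8167 = 3.7861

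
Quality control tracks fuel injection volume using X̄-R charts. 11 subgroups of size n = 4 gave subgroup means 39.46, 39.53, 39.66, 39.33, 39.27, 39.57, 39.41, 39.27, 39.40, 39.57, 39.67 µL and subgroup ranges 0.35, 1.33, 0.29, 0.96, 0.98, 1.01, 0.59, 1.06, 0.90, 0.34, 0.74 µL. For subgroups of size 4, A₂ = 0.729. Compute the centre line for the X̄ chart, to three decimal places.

39.467

X̄̄ = (39.46 + 39.53 + 39.66 + 39.33 + 39.27 + 39.57 + 39.41 + 39.27 + 39.40 + 39.57 + 39.67) / 11 = 434.1400 / 11 = 39.4673
CL = X̄̄ = 39.4673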